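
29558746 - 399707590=- 370148844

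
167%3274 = 167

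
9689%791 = 197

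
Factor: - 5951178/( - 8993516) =2975589/4496758 = 2^( - 1)*3^3*7^(-1)*37^( - 1)*191^1* 577^1*8681^ (-1 )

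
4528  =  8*566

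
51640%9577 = 3755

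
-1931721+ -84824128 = - 86755849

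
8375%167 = 25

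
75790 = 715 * 106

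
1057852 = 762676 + 295176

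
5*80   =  400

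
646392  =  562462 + 83930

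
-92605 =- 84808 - 7797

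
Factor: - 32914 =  - 2^1*7^1*2351^1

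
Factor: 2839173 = 3^1*946391^1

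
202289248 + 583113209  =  785402457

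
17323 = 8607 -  - 8716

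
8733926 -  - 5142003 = 13875929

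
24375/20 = 4875/4 =1218.75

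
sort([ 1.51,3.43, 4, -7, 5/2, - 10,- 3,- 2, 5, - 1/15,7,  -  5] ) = [  -  10, - 7 , -5,-3 ,-2,- 1/15,1.51,5/2,3.43,4, 5, 7]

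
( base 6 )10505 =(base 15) 68B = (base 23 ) 2i9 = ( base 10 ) 1481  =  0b10111001001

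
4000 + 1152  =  5152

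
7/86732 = 7/86732 = 0.00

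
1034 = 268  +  766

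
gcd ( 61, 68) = 1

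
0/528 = 0 =0.00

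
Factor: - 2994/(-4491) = 2/3 = 2^1*  3^( - 1)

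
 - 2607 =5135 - 7742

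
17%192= 17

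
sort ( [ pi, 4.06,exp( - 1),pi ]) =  [ exp( - 1), pi,  pi,4.06]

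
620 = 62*10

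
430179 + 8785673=9215852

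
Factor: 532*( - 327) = -173964 = - 2^2*3^1 * 7^1* 19^1*109^1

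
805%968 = 805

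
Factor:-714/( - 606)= 119/101 = 7^1*17^1*101^( - 1 ) 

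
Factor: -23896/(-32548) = 58/79 = 2^1*29^1*79^( -1 )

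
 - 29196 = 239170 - 268366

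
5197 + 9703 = 14900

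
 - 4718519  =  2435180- 7153699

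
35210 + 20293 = 55503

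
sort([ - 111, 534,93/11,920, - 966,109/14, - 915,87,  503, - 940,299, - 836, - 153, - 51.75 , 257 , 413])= [-966,- 940,-915,  -  836, - 153,  -  111, - 51.75,109/14 , 93/11, 87, 257, 299,413, 503,  534,  920 ]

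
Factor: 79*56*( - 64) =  - 283136 =- 2^9*7^1*79^1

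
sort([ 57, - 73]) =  [-73, 57 ] 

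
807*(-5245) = -4232715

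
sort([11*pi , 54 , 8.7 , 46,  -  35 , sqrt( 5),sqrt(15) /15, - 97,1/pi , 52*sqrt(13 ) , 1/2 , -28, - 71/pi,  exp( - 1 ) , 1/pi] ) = [ - 97,-35, - 28, - 71/pi,sqrt (15 ) /15,1/pi, 1/pi,exp( - 1),1/2,sqrt(5 ) , 8.7, 11 * pi , 46, 54,52*sqrt( 13)] 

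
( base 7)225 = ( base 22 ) 57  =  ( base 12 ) 99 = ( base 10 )117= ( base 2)1110101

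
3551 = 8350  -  4799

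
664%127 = 29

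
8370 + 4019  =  12389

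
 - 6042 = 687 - 6729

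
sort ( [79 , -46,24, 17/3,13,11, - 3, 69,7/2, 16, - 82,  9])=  [ - 82 , - 46, - 3, 7/2, 17/3,9 , 11, 13, 16, 24, 69, 79]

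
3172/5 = 634 + 2/5 = 634.40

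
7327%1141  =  481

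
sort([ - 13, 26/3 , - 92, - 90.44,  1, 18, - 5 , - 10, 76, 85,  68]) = [ - 92, - 90.44, - 13, - 10,- 5, 1, 26/3,18, 68,76,  85 ] 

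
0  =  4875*0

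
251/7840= 251/7840 = 0.03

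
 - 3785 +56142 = 52357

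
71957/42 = 71957/42 = 1713.26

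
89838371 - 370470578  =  -280632207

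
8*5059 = 40472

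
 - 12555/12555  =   - 1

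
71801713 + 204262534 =276064247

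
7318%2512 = 2294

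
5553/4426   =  5553/4426 = 1.25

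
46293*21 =972153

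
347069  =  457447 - 110378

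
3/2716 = 3/2716 = 0.00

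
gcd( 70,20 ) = 10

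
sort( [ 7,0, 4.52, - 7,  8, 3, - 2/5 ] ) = [-7, -2/5,0,3,4.52,7, 8 ] 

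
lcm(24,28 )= 168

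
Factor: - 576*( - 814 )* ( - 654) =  - 2^8*3^3 * 11^1*37^1*109^1 = - 306637056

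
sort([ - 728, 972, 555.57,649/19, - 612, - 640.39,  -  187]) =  [ - 728, - 640.39, - 612, - 187, 649/19, 555.57,972 ] 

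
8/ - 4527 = - 1  +  4519/4527 =- 0.00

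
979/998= 979/998 = 0.98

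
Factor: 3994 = 2^1*1997^1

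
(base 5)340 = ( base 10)95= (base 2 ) 1011111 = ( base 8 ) 137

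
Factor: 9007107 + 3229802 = 31^1*394739^1 = 12236909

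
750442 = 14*53603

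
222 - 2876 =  - 2654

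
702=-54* (  -  13)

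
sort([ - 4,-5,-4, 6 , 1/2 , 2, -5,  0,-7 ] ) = [  -  7,-5, -5, - 4, - 4 , 0 , 1/2,2, 6]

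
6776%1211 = 721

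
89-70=19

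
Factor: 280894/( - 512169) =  - 334/609 = - 2^1 * 3^( - 1) * 7^( - 1 )*29^( - 1)*167^1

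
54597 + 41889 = 96486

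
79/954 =79/954 = 0.08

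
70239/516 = 23413/172 = 136.12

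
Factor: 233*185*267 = 3^1*5^1*37^1*89^1*233^1 =11509035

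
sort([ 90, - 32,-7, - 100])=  [ - 100, - 32, - 7, 90 ]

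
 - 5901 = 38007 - 43908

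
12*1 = 12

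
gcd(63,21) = 21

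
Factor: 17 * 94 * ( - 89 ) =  - 2^1*17^1 * 47^1*89^1 = - 142222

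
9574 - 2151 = 7423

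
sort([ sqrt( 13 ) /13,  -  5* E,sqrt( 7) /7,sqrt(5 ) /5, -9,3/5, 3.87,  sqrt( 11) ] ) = [  -  5*E, - 9,sqrt(13 ) /13,sqrt ( 7 ) /7,sqrt( 5 )/5, 3/5,  sqrt(11 ),3.87 ]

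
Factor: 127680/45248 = 285/101 = 3^1 * 5^1 * 19^1*101^(  -  1) 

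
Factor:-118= - 2^1 * 59^1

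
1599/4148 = 1599/4148 = 0.39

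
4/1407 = 4/1407=0.00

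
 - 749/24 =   -  749/24 = -  31.21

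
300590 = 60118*5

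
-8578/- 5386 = 1 + 1596/2693 = 1.59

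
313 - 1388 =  - 1075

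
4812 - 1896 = 2916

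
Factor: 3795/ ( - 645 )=  -  253/43 = -  11^1*23^1*43^(-1 )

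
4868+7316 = 12184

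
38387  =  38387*1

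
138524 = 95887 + 42637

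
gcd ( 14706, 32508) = 774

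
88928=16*5558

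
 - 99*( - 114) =11286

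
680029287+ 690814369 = 1370843656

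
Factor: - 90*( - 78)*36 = 2^4*3^5*5^1*13^1 =252720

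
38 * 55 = 2090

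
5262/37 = 142+ 8/37= 142.22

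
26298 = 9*2922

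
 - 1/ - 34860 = 1/34860 = 0.00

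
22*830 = 18260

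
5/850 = 1/170 = 0.01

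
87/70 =1 + 17/70 = 1.24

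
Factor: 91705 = 5^1*18341^1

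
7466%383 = 189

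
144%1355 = 144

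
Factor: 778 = 2^1*389^1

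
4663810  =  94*49615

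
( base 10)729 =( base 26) 121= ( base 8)1331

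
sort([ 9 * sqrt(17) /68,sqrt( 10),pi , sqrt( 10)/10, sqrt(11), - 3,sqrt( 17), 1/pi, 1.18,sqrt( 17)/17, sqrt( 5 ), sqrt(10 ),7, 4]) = [ - 3,sqrt( 17 ) /17,sqrt(10)/10,1/pi,  9*sqrt( 17)/68,1.18,sqrt( 5 ), pi,sqrt( 10),sqrt(10), sqrt ( 11), 4, sqrt( 17),7] 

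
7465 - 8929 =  - 1464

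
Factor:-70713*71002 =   -  5020764426 =-2^1*3^6*97^1*131^1 *271^1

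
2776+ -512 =2264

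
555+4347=4902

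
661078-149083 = 511995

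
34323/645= 53 + 46/215= 53.21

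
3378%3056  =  322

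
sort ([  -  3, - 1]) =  [ - 3, - 1] 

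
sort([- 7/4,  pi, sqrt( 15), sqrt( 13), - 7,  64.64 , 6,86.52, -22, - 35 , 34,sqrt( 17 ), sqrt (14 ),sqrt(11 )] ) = [-35,-22, - 7,-7/4,pi, sqrt( 11), sqrt(13 ),sqrt( 14),  sqrt( 15),  sqrt ( 17), 6, 34, 64.64,86.52]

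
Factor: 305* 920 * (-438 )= - 122902800 = -  2^4*3^1 * 5^2*23^1*61^1*73^1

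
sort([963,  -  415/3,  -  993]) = [-993, - 415/3,963]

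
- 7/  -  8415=7/8415 = 0.00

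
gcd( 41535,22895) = 5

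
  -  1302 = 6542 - 7844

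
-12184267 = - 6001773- 6182494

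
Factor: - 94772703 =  - 3^1*19^1*59^1 * 28181^1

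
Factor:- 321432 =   -  2^3*3^1*59^1*227^1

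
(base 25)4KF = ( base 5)44030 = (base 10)3015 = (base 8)5707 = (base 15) D60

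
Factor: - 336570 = - 2^1*3^1 *5^1 * 13^1 *863^1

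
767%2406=767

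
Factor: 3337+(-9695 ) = -2^1 * 11^1 * 17^2 = -6358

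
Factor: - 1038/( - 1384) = 3/4 =2^( - 2)*3^1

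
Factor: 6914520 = 2^3*3^2*5^1*19207^1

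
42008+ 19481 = 61489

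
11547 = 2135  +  9412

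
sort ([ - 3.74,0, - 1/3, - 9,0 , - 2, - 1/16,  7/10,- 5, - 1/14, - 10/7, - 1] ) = [ - 9,-5, - 3.74, -2, - 10/7, -1, - 1/3, - 1/14 , - 1/16, 0, 0, 7/10 ] 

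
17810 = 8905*2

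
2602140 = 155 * 16788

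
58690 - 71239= - 12549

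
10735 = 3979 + 6756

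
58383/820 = 71 + 163/820= 71.20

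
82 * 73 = 5986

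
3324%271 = 72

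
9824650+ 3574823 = 13399473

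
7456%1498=1464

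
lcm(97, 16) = 1552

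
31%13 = 5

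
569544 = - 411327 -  - 980871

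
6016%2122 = 1772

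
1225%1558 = 1225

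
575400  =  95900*6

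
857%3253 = 857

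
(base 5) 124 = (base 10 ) 39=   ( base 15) 29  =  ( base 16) 27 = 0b100111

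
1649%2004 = 1649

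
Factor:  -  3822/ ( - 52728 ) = 2^( - 2 )*7^2*13^( - 2) = 49/676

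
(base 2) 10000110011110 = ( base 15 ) 283b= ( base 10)8606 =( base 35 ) 70V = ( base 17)1CD4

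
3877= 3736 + 141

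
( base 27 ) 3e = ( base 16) 5f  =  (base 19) 50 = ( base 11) 87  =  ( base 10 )95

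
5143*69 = 354867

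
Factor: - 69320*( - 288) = 2^8 * 3^2*5^1*1733^1 = 19964160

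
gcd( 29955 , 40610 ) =5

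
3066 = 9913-6847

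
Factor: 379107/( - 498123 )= - 739^1* 971^ ( - 1)  =  - 739/971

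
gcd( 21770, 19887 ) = 7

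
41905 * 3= 125715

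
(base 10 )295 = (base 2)100100111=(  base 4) 10213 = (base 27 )ap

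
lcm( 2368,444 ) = 7104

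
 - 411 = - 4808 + 4397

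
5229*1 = 5229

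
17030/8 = 8515/4 = 2128.75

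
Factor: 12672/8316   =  2^5*3^( - 1 )*7^(-1 ) = 32/21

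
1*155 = 155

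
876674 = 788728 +87946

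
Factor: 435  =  3^1*5^1*29^1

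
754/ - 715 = -58/55 = - 1.05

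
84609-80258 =4351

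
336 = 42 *8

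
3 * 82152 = 246456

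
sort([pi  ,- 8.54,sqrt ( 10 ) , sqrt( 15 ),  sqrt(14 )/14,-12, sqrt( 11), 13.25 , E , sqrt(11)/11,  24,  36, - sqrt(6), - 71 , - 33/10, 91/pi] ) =[ - 71,- 12 , - 8.54, -33/10, - sqrt( 6 ) , sqrt(14 )/14,  sqrt( 11 )/11,  E, pi,  sqrt( 10 ),sqrt( 11),  sqrt( 15),  13.25, 24,91/pi,  36]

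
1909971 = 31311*61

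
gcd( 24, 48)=24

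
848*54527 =46238896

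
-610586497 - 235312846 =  - 845899343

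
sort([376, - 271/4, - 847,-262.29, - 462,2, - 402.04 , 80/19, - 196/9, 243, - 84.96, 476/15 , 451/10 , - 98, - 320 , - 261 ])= [ - 847, - 462, - 402.04 , - 320, -262.29, - 261, - 98,-84.96, - 271/4, - 196/9, 2,80/19, 476/15,451/10,243, 376 ]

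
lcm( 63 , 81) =567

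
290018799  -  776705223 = - 486686424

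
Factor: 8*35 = 2^3*5^1 *7^1 = 280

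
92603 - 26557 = 66046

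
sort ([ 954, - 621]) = [ - 621, 954]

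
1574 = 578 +996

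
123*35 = 4305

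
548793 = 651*843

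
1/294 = 1/294 = 0.00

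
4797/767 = 369/59 = 6.25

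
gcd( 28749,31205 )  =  1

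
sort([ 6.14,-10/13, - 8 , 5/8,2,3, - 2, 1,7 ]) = [-8 ,-2, - 10/13, 5/8 , 1 , 2, 3  ,  6.14,7]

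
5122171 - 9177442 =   -  4055271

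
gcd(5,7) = 1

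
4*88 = 352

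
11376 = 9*1264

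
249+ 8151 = 8400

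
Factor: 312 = 2^3 *3^1*13^1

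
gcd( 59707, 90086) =1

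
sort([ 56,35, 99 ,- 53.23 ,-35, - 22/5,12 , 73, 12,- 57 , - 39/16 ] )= [-57, - 53.23, -35, -22/5, - 39/16, 12,12,35,56, 73, 99 ] 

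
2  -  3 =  - 1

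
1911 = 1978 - 67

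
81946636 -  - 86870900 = 168817536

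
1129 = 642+487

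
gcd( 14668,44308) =76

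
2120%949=222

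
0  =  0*( - 7868 ) 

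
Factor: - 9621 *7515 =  - 72301815  =  - 3^4 * 5^1*167^1*1069^1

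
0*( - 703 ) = 0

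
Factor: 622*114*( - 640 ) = -45381120=- 2^9*3^1*5^1*19^1*311^1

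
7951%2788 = 2375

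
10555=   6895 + 3660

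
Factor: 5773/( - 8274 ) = -2^( - 1) *3^( - 1) *7^(- 1 ) *23^1 * 197^(  -  1) * 251^1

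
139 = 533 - 394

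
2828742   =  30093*94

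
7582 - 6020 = 1562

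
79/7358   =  79/7358 = 0.01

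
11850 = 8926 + 2924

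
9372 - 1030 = 8342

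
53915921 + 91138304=145054225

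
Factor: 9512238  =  2^1*3^1*1585373^1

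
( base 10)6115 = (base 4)1133203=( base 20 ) f5f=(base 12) 3657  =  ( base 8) 13743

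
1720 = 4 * 430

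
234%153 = 81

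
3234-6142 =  - 2908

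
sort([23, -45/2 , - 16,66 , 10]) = [ - 45/2, - 16,10, 23, 66 ]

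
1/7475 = 1/7475  =  0.00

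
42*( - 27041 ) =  - 1135722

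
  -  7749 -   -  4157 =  - 3592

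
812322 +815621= 1627943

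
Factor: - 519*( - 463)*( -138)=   -  33160986  =  - 2^1 * 3^2*23^1*173^1*463^1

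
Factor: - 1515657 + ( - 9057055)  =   - 2^3*1321589^1 = - 10572712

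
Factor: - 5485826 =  - 2^1*67^1*40939^1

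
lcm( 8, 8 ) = 8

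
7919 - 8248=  - 329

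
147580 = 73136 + 74444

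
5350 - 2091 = 3259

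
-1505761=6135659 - 7641420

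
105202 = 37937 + 67265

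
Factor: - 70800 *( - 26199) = 2^4 * 3^3*5^2*41^1*59^1*71^1 = 1854889200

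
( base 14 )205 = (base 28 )e5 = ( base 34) bn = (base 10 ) 397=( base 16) 18D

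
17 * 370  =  6290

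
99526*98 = 9753548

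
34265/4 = 34265/4  =  8566.25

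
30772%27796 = 2976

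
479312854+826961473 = 1306274327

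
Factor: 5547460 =2^2*5^1*277373^1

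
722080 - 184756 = 537324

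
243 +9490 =9733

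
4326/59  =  73 + 19/59=73.32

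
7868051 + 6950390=14818441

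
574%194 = 186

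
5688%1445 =1353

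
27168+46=27214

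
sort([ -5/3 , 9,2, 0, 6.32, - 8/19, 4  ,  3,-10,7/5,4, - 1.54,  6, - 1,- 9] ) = [ - 10 , - 9, - 5/3, - 1.54, - 1, - 8/19,0, 7/5,2, 3, 4, 4, 6,6.32,  9 ] 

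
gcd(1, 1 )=1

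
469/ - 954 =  - 1+485/954  =  - 0.49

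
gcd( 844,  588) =4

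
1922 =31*62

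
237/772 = 237/772 = 0.31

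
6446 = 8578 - 2132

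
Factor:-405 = - 3^4* 5^1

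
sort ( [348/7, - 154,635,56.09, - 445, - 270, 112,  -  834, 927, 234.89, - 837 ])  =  [-837 , - 834, - 445,-270,-154,  348/7,56.09, 112 , 234.89,635,  927] 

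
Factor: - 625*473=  - 5^4 * 11^1* 43^1 = - 295625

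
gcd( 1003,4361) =1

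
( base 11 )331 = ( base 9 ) 481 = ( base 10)397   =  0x18D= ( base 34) bn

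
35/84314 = 35/84314   =  0.00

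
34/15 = 2+4/15 = 2.27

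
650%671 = 650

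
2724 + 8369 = 11093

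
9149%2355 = 2084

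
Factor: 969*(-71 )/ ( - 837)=3^ ( - 2)*17^1*19^1*31^ ( - 1)*71^1= 22933/279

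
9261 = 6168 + 3093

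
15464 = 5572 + 9892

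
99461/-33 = -3014 + 1/33 = -3013.97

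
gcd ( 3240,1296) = 648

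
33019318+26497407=59516725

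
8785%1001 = 777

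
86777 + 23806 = 110583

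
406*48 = 19488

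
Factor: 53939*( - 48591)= - 2620949949 = - 3^2*5399^1*53939^1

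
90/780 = 3/26= 0.12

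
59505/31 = 1919  +  16/31 = 1919.52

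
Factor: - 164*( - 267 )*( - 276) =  - 2^4*3^2 * 23^1 * 41^1*89^1 =- 12085488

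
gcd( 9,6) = 3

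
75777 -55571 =20206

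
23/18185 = 23/18185 = 0.00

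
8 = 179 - 171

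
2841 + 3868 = 6709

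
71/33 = 71/33 = 2.15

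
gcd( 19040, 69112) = 8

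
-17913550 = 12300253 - 30213803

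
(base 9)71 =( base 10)64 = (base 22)2k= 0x40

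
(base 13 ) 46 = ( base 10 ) 58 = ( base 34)1O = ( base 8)72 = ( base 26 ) 26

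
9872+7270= 17142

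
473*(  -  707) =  - 334411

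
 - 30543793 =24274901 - 54818694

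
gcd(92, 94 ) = 2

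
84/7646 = 42/3823 = 0.01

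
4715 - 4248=467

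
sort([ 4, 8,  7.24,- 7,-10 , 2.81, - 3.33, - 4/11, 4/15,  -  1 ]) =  [ - 10, - 7,-3.33, - 1, - 4/11,4/15, 2.81,4, 7.24,8]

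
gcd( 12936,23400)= 24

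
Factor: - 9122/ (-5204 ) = 4561/2602 = 2^( - 1)*1301^(-1)*4561^1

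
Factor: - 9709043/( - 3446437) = 499^1*19457^1*3446437^ ( - 1)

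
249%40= 9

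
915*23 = 21045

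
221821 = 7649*29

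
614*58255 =35768570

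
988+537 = 1525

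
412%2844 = 412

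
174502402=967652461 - 793150059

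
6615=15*441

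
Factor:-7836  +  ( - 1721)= - 9557=-  19^1*503^1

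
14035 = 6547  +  7488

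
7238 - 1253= 5985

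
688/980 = 172/245 = 0.70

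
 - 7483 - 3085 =  -  10568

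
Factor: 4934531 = 7^1 * 704933^1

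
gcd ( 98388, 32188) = 4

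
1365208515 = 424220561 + 940987954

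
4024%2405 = 1619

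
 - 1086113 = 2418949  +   - 3505062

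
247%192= 55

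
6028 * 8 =48224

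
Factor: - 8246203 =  - 7^1*331^1 * 3559^1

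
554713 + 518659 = 1073372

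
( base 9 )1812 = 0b10101101100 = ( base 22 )2j2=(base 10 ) 1388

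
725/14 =725/14 = 51.79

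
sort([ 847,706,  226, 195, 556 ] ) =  [ 195, 226, 556, 706,  847 ]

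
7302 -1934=5368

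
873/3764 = 873/3764 = 0.23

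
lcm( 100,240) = 1200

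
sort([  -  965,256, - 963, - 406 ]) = [- 965, - 963, - 406,256]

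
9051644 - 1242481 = 7809163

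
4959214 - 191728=4767486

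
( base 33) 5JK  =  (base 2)1011111001100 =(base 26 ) 908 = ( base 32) 5UC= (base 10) 6092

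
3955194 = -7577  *(  -  522)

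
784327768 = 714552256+69775512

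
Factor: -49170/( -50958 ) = 3^(-1 )*5^1*11^1*19^ ( - 1 ) = 55/57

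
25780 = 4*6445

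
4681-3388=1293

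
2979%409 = 116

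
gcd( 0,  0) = 0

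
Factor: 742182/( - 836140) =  - 2^( - 1 ) * 3^1* 5^( - 1) * 7^1* 41^1  *97^(-1 ) = -861/970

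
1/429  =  1/429 = 0.00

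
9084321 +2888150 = 11972471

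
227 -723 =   -  496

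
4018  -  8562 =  - 4544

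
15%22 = 15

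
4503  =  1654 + 2849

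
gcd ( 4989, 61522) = 1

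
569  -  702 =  - 133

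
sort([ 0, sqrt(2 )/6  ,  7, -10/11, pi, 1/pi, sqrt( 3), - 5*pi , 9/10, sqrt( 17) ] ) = [ - 5*pi,-10/11,0, sqrt(2 ) /6, 1/pi, 9/10, sqrt(3), pi,sqrt( 17 ), 7] 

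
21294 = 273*78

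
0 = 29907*0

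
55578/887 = 62+584/887 = 62.66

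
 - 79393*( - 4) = 317572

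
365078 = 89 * 4102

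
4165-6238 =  -2073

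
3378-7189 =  - 3811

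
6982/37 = 6982/37  =  188.70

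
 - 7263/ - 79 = 7263/79 = 91.94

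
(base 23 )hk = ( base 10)411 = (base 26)fl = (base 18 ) 14F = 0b110011011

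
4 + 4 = 8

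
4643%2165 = 313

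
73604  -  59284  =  14320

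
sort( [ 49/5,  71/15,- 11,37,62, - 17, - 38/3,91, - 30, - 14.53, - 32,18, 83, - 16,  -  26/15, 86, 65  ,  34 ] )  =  [- 32, - 30, - 17, - 16, - 14.53, - 38/3, - 11, - 26/15 , 71/15 , 49/5, 18,34 , 37, 62,65,83, 86, 91 ] 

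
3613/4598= 3613/4598 = 0.79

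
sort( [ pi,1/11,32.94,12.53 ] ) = [1/11, pi, 12.53,32.94]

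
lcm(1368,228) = 1368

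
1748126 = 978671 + 769455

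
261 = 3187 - 2926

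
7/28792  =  7/28792 = 0.00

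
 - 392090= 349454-741544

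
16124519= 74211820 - 58087301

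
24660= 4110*6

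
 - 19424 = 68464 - 87888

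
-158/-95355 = 158/95355= 0.00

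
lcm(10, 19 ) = 190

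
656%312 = 32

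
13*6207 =80691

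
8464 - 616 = 7848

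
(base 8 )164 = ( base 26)4c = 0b1110100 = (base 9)138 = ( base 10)116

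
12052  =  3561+8491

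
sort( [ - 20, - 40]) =[ - 40, -20 ] 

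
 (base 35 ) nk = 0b1100111001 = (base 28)11d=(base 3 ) 1010120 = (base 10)825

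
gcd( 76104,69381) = 9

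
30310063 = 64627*469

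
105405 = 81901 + 23504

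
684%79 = 52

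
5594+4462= 10056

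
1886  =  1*1886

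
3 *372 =1116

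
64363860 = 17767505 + 46596355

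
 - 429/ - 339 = 143/113 = 1.27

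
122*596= 72712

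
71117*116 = 8249572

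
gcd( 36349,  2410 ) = 1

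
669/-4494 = - 223/1498=- 0.15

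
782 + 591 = 1373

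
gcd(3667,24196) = 1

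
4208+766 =4974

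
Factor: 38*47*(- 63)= - 112518 = - 2^1*3^2*7^1*19^1*47^1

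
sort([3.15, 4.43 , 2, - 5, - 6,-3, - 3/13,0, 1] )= [ - 6,-5, - 3, -3/13, 0 , 1, 2, 3.15, 4.43]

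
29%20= 9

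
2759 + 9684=12443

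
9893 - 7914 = 1979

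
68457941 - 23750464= 44707477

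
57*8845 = 504165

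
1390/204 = 695/102 = 6.81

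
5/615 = 1/123 = 0.01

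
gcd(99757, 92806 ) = 7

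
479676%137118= 68322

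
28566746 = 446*64051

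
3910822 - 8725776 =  - 4814954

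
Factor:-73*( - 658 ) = 2^1*7^1*47^1*73^1 = 48034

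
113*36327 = 4104951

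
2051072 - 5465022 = - 3413950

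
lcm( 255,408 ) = 2040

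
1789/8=223 + 5/8 = 223.62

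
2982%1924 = 1058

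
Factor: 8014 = 2^1*4007^1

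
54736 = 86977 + -32241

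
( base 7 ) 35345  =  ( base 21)kd5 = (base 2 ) 10001110001010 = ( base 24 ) fj2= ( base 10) 9098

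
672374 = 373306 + 299068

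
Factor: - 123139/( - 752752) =2^( - 4)*7^( - 1 ) * 11^( - 1)* 13^( - 1)*19^1* 47^( - 1 )*6481^1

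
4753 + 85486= 90239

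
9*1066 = 9594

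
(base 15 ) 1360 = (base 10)4140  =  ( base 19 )b8h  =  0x102c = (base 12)2490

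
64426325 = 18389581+46036744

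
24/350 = 12/175  =  0.07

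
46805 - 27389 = 19416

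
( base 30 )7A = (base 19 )BB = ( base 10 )220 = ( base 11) 190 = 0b11011100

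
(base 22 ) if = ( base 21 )jc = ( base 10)411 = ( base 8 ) 633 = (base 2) 110011011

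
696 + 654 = 1350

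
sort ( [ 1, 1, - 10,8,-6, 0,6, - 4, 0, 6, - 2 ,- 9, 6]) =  [-10,-9, - 6, - 4,- 2, 0,0, 1  ,  1, 6, 6,6,8 ] 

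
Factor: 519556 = 2^2 * 193^1*673^1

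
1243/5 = 1243/5 = 248.60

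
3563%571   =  137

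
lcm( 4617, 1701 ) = 32319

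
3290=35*94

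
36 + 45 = 81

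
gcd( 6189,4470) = 3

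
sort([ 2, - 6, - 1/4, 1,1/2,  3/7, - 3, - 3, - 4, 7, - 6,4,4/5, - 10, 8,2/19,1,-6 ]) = [ - 10, - 6, -6, - 6, - 4,-3,  -  3, - 1/4,  2/19, 3/7,1/2, 4/5,1, 1,2, 4, 7, 8]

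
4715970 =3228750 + 1487220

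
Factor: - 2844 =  - 2^2 * 3^2*79^1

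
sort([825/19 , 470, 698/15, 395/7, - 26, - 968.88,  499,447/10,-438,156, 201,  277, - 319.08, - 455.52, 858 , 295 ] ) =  [ - 968.88, - 455.52, - 438, - 319.08, -26, 825/19,447/10,698/15, 395/7,156,201, 277, 295, 470, 499, 858 ] 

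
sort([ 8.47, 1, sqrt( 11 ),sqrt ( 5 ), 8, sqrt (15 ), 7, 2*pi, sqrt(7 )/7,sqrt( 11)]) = [ sqrt(7 ) /7, 1, sqrt(5 ), sqrt ( 11),  sqrt( 11 ), sqrt(15) , 2*pi, 7, 8,8.47 ]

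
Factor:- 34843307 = -37^1*659^1*1429^1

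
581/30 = 19+11/30 = 19.37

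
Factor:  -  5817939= - 3^1*1939313^1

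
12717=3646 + 9071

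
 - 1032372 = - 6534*158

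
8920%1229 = 317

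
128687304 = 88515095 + 40172209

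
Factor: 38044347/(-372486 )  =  -2^( - 1) * 11^1*31^1*37189^1*62081^(-1 )   =  - 12681449/124162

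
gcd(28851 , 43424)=59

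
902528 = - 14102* ( - 64 ) 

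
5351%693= 500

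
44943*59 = 2651637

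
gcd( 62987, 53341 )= 1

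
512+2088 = 2600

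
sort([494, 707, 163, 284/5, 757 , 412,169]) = [ 284/5, 163,169 , 412, 494, 707, 757]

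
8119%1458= 829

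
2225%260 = 145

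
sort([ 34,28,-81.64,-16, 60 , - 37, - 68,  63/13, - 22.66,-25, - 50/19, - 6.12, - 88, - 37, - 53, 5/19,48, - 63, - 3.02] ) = [ - 88, - 81.64,-68 ,-63 ,-53,-37 ,  -  37 , - 25, - 22.66, - 16, - 6.12 , - 3.02, - 50/19,5/19, 63/13,28 , 34,48,60] 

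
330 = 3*110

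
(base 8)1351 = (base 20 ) 1h5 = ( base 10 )745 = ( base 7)2113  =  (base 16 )2e9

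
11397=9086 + 2311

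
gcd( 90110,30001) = 1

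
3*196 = 588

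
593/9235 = 593/9235  =  0.06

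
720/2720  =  9/34 = 0.26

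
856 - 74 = 782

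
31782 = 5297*6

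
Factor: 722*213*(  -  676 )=-2^3*3^1*13^2*19^2*71^1= - 103959336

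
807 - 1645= - 838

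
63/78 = 21/26 =0.81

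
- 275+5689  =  5414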